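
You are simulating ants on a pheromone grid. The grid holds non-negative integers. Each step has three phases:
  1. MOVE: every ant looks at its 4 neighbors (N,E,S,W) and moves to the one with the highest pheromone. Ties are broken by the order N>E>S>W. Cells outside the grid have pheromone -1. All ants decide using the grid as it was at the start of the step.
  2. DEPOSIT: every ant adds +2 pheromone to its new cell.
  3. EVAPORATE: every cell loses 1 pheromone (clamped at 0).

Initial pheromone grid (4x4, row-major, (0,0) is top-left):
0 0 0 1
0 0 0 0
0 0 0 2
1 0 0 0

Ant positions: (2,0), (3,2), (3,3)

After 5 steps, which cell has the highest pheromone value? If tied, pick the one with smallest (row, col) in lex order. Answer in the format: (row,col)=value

Step 1: ant0:(2,0)->S->(3,0) | ant1:(3,2)->N->(2,2) | ant2:(3,3)->N->(2,3)
  grid max=3 at (2,3)
Step 2: ant0:(3,0)->N->(2,0) | ant1:(2,2)->E->(2,3) | ant2:(2,3)->W->(2,2)
  grid max=4 at (2,3)
Step 3: ant0:(2,0)->S->(3,0) | ant1:(2,3)->W->(2,2) | ant2:(2,2)->E->(2,3)
  grid max=5 at (2,3)
Step 4: ant0:(3,0)->N->(2,0) | ant1:(2,2)->E->(2,3) | ant2:(2,3)->W->(2,2)
  grid max=6 at (2,3)
Step 5: ant0:(2,0)->S->(3,0) | ant1:(2,3)->W->(2,2) | ant2:(2,2)->E->(2,3)
  grid max=7 at (2,3)
Final grid:
  0 0 0 0
  0 0 0 0
  0 0 5 7
  2 0 0 0
Max pheromone 7 at (2,3)

Answer: (2,3)=7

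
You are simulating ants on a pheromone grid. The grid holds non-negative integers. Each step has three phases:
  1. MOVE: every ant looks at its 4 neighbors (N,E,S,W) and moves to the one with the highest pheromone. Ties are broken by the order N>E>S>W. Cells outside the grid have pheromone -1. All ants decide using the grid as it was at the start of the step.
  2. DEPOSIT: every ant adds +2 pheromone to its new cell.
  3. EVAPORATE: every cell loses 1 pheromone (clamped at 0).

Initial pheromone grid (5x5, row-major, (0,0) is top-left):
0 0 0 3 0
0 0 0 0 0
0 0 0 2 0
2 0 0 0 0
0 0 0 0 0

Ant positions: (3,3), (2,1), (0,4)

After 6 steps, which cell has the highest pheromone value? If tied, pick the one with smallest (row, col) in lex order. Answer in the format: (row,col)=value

Step 1: ant0:(3,3)->N->(2,3) | ant1:(2,1)->N->(1,1) | ant2:(0,4)->W->(0,3)
  grid max=4 at (0,3)
Step 2: ant0:(2,3)->N->(1,3) | ant1:(1,1)->N->(0,1) | ant2:(0,3)->E->(0,4)
  grid max=3 at (0,3)
Step 3: ant0:(1,3)->N->(0,3) | ant1:(0,1)->E->(0,2) | ant2:(0,4)->W->(0,3)
  grid max=6 at (0,3)
Step 4: ant0:(0,3)->W->(0,2) | ant1:(0,2)->E->(0,3) | ant2:(0,3)->W->(0,2)
  grid max=7 at (0,3)
Step 5: ant0:(0,2)->E->(0,3) | ant1:(0,3)->W->(0,2) | ant2:(0,2)->E->(0,3)
  grid max=10 at (0,3)
Step 6: ant0:(0,3)->W->(0,2) | ant1:(0,2)->E->(0,3) | ant2:(0,3)->W->(0,2)
  grid max=11 at (0,3)
Final grid:
  0 0 8 11 0
  0 0 0 0 0
  0 0 0 0 0
  0 0 0 0 0
  0 0 0 0 0
Max pheromone 11 at (0,3)

Answer: (0,3)=11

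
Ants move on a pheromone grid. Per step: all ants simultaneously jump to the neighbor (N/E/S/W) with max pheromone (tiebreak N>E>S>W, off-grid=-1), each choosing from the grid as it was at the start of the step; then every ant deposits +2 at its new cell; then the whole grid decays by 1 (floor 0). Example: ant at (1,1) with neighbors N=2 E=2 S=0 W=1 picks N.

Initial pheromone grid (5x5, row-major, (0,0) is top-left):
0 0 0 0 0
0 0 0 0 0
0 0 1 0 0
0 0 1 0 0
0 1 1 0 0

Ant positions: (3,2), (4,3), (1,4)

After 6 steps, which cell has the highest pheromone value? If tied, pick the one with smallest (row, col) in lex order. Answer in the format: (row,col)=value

Answer: (1,2)=5

Derivation:
Step 1: ant0:(3,2)->N->(2,2) | ant1:(4,3)->W->(4,2) | ant2:(1,4)->N->(0,4)
  grid max=2 at (2,2)
Step 2: ant0:(2,2)->N->(1,2) | ant1:(4,2)->N->(3,2) | ant2:(0,4)->S->(1,4)
  grid max=1 at (1,2)
Step 3: ant0:(1,2)->S->(2,2) | ant1:(3,2)->N->(2,2) | ant2:(1,4)->N->(0,4)
  grid max=4 at (2,2)
Step 4: ant0:(2,2)->N->(1,2) | ant1:(2,2)->N->(1,2) | ant2:(0,4)->S->(1,4)
  grid max=3 at (1,2)
Step 5: ant0:(1,2)->S->(2,2) | ant1:(1,2)->S->(2,2) | ant2:(1,4)->N->(0,4)
  grid max=6 at (2,2)
Step 6: ant0:(2,2)->N->(1,2) | ant1:(2,2)->N->(1,2) | ant2:(0,4)->S->(1,4)
  grid max=5 at (1,2)
Final grid:
  0 0 0 0 0
  0 0 5 0 1
  0 0 5 0 0
  0 0 0 0 0
  0 0 0 0 0
Max pheromone 5 at (1,2)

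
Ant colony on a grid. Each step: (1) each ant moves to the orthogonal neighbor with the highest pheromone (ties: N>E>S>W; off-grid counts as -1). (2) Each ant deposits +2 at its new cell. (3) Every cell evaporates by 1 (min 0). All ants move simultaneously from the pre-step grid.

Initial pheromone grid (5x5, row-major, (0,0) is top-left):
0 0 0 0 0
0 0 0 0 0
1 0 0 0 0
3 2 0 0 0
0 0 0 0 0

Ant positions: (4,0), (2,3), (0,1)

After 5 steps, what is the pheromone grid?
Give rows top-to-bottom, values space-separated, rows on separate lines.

After step 1: ants at (3,0),(1,3),(0,2)
  0 0 1 0 0
  0 0 0 1 0
  0 0 0 0 0
  4 1 0 0 0
  0 0 0 0 0
After step 2: ants at (3,1),(0,3),(0,3)
  0 0 0 3 0
  0 0 0 0 0
  0 0 0 0 0
  3 2 0 0 0
  0 0 0 0 0
After step 3: ants at (3,0),(0,4),(0,4)
  0 0 0 2 3
  0 0 0 0 0
  0 0 0 0 0
  4 1 0 0 0
  0 0 0 0 0
After step 4: ants at (3,1),(0,3),(0,3)
  0 0 0 5 2
  0 0 0 0 0
  0 0 0 0 0
  3 2 0 0 0
  0 0 0 0 0
After step 5: ants at (3,0),(0,4),(0,4)
  0 0 0 4 5
  0 0 0 0 0
  0 0 0 0 0
  4 1 0 0 0
  0 0 0 0 0

0 0 0 4 5
0 0 0 0 0
0 0 0 0 0
4 1 0 0 0
0 0 0 0 0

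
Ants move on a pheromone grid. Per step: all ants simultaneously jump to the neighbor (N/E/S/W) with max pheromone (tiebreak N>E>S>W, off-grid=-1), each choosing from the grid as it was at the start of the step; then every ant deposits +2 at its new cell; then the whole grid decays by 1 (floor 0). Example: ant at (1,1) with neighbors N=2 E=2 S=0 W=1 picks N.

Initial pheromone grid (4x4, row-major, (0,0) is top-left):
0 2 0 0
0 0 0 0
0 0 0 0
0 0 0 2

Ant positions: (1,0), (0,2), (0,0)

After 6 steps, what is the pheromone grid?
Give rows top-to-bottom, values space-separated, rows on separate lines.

After step 1: ants at (0,0),(0,1),(0,1)
  1 5 0 0
  0 0 0 0
  0 0 0 0
  0 0 0 1
After step 2: ants at (0,1),(0,0),(0,0)
  4 6 0 0
  0 0 0 0
  0 0 0 0
  0 0 0 0
After step 3: ants at (0,0),(0,1),(0,1)
  5 9 0 0
  0 0 0 0
  0 0 0 0
  0 0 0 0
After step 4: ants at (0,1),(0,0),(0,0)
  8 10 0 0
  0 0 0 0
  0 0 0 0
  0 0 0 0
After step 5: ants at (0,0),(0,1),(0,1)
  9 13 0 0
  0 0 0 0
  0 0 0 0
  0 0 0 0
After step 6: ants at (0,1),(0,0),(0,0)
  12 14 0 0
  0 0 0 0
  0 0 0 0
  0 0 0 0

12 14 0 0
0 0 0 0
0 0 0 0
0 0 0 0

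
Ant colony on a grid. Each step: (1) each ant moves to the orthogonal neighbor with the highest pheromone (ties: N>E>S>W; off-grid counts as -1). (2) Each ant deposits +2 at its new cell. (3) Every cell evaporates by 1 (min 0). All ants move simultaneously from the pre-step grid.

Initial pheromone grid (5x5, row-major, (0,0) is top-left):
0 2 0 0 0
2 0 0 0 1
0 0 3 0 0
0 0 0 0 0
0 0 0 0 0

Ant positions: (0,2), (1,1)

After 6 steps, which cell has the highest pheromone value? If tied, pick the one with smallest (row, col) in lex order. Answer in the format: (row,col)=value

Answer: (0,1)=8

Derivation:
Step 1: ant0:(0,2)->W->(0,1) | ant1:(1,1)->N->(0,1)
  grid max=5 at (0,1)
Step 2: ant0:(0,1)->E->(0,2) | ant1:(0,1)->E->(0,2)
  grid max=4 at (0,1)
Step 3: ant0:(0,2)->W->(0,1) | ant1:(0,2)->W->(0,1)
  grid max=7 at (0,1)
Step 4: ant0:(0,1)->E->(0,2) | ant1:(0,1)->E->(0,2)
  grid max=6 at (0,1)
Step 5: ant0:(0,2)->W->(0,1) | ant1:(0,2)->W->(0,1)
  grid max=9 at (0,1)
Step 6: ant0:(0,1)->E->(0,2) | ant1:(0,1)->E->(0,2)
  grid max=8 at (0,1)
Final grid:
  0 8 7 0 0
  0 0 0 0 0
  0 0 0 0 0
  0 0 0 0 0
  0 0 0 0 0
Max pheromone 8 at (0,1)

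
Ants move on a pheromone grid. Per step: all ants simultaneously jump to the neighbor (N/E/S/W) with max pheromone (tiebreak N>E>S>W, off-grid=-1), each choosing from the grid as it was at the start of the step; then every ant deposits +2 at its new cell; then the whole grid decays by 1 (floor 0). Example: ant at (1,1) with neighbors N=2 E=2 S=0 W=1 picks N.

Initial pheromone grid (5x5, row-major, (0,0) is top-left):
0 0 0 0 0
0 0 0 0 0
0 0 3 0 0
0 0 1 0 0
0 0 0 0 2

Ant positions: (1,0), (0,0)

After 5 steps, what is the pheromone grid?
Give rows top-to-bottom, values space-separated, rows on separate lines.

After step 1: ants at (0,0),(0,1)
  1 1 0 0 0
  0 0 0 0 0
  0 0 2 0 0
  0 0 0 0 0
  0 0 0 0 1
After step 2: ants at (0,1),(0,0)
  2 2 0 0 0
  0 0 0 0 0
  0 0 1 0 0
  0 0 0 0 0
  0 0 0 0 0
After step 3: ants at (0,0),(0,1)
  3 3 0 0 0
  0 0 0 0 0
  0 0 0 0 0
  0 0 0 0 0
  0 0 0 0 0
After step 4: ants at (0,1),(0,0)
  4 4 0 0 0
  0 0 0 0 0
  0 0 0 0 0
  0 0 0 0 0
  0 0 0 0 0
After step 5: ants at (0,0),(0,1)
  5 5 0 0 0
  0 0 0 0 0
  0 0 0 0 0
  0 0 0 0 0
  0 0 0 0 0

5 5 0 0 0
0 0 0 0 0
0 0 0 0 0
0 0 0 0 0
0 0 0 0 0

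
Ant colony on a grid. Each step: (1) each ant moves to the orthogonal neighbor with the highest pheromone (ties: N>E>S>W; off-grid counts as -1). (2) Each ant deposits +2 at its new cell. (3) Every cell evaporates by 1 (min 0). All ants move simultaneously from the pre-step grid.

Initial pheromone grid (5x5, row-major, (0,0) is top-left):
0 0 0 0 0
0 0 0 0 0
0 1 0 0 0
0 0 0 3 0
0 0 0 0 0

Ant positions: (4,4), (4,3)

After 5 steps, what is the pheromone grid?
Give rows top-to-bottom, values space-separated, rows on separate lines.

After step 1: ants at (3,4),(3,3)
  0 0 0 0 0
  0 0 0 0 0
  0 0 0 0 0
  0 0 0 4 1
  0 0 0 0 0
After step 2: ants at (3,3),(3,4)
  0 0 0 0 0
  0 0 0 0 0
  0 0 0 0 0
  0 0 0 5 2
  0 0 0 0 0
After step 3: ants at (3,4),(3,3)
  0 0 0 0 0
  0 0 0 0 0
  0 0 0 0 0
  0 0 0 6 3
  0 0 0 0 0
After step 4: ants at (3,3),(3,4)
  0 0 0 0 0
  0 0 0 0 0
  0 0 0 0 0
  0 0 0 7 4
  0 0 0 0 0
After step 5: ants at (3,4),(3,3)
  0 0 0 0 0
  0 0 0 0 0
  0 0 0 0 0
  0 0 0 8 5
  0 0 0 0 0

0 0 0 0 0
0 0 0 0 0
0 0 0 0 0
0 0 0 8 5
0 0 0 0 0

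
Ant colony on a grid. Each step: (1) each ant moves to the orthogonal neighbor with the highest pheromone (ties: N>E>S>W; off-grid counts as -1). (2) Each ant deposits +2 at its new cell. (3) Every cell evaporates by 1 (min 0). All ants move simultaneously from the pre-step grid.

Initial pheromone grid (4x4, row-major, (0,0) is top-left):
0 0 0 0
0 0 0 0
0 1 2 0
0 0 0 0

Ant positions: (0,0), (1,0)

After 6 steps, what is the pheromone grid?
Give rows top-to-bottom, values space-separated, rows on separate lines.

After step 1: ants at (0,1),(0,0)
  1 1 0 0
  0 0 0 0
  0 0 1 0
  0 0 0 0
After step 2: ants at (0,0),(0,1)
  2 2 0 0
  0 0 0 0
  0 0 0 0
  0 0 0 0
After step 3: ants at (0,1),(0,0)
  3 3 0 0
  0 0 0 0
  0 0 0 0
  0 0 0 0
After step 4: ants at (0,0),(0,1)
  4 4 0 0
  0 0 0 0
  0 0 0 0
  0 0 0 0
After step 5: ants at (0,1),(0,0)
  5 5 0 0
  0 0 0 0
  0 0 0 0
  0 0 0 0
After step 6: ants at (0,0),(0,1)
  6 6 0 0
  0 0 0 0
  0 0 0 0
  0 0 0 0

6 6 0 0
0 0 0 0
0 0 0 0
0 0 0 0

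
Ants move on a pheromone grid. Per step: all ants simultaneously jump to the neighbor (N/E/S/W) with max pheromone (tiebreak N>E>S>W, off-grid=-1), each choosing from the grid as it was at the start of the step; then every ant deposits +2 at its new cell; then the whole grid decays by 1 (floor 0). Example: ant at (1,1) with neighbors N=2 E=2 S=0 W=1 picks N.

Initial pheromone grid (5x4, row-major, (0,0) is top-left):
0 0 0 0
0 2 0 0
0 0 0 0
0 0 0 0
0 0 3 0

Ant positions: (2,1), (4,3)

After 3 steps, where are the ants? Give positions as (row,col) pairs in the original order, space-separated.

Step 1: ant0:(2,1)->N->(1,1) | ant1:(4,3)->W->(4,2)
  grid max=4 at (4,2)
Step 2: ant0:(1,1)->N->(0,1) | ant1:(4,2)->N->(3,2)
  grid max=3 at (4,2)
Step 3: ant0:(0,1)->S->(1,1) | ant1:(3,2)->S->(4,2)
  grid max=4 at (4,2)

(1,1) (4,2)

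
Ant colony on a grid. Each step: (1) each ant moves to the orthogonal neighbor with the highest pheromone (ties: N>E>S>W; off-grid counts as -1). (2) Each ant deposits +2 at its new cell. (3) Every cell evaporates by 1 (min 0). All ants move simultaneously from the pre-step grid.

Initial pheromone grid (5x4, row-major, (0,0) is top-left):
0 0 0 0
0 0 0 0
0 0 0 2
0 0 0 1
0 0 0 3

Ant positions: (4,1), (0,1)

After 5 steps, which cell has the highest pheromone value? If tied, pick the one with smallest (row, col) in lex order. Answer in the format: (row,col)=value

Step 1: ant0:(4,1)->N->(3,1) | ant1:(0,1)->E->(0,2)
  grid max=2 at (4,3)
Step 2: ant0:(3,1)->N->(2,1) | ant1:(0,2)->E->(0,3)
  grid max=1 at (0,3)
Step 3: ant0:(2,1)->N->(1,1) | ant1:(0,3)->S->(1,3)
  grid max=1 at (1,1)
Step 4: ant0:(1,1)->N->(0,1) | ant1:(1,3)->N->(0,3)
  grid max=1 at (0,1)
Step 5: ant0:(0,1)->E->(0,2) | ant1:(0,3)->S->(1,3)
  grid max=1 at (0,2)
Final grid:
  0 0 1 0
  0 0 0 1
  0 0 0 0
  0 0 0 0
  0 0 0 0
Max pheromone 1 at (0,2)

Answer: (0,2)=1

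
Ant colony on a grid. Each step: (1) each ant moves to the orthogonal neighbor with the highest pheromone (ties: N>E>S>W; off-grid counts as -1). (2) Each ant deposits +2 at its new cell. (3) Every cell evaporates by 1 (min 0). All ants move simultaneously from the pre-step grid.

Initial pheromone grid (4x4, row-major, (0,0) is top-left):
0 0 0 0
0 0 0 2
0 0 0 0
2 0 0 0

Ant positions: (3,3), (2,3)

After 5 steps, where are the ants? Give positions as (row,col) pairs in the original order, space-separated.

Step 1: ant0:(3,3)->N->(2,3) | ant1:(2,3)->N->(1,3)
  grid max=3 at (1,3)
Step 2: ant0:(2,3)->N->(1,3) | ant1:(1,3)->S->(2,3)
  grid max=4 at (1,3)
Step 3: ant0:(1,3)->S->(2,3) | ant1:(2,3)->N->(1,3)
  grid max=5 at (1,3)
Step 4: ant0:(2,3)->N->(1,3) | ant1:(1,3)->S->(2,3)
  grid max=6 at (1,3)
Step 5: ant0:(1,3)->S->(2,3) | ant1:(2,3)->N->(1,3)
  grid max=7 at (1,3)

(2,3) (1,3)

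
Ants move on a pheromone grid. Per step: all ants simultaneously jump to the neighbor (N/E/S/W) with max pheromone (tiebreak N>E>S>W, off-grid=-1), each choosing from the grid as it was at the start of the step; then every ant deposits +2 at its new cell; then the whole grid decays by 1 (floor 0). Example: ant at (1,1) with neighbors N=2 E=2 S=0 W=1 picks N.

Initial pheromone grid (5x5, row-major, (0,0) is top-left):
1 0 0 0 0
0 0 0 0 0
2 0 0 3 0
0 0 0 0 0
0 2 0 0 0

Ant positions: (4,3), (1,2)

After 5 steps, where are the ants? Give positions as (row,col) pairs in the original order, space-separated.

Step 1: ant0:(4,3)->N->(3,3) | ant1:(1,2)->N->(0,2)
  grid max=2 at (2,3)
Step 2: ant0:(3,3)->N->(2,3) | ant1:(0,2)->E->(0,3)
  grid max=3 at (2,3)
Step 3: ant0:(2,3)->N->(1,3) | ant1:(0,3)->E->(0,4)
  grid max=2 at (2,3)
Step 4: ant0:(1,3)->S->(2,3) | ant1:(0,4)->S->(1,4)
  grid max=3 at (2,3)
Step 5: ant0:(2,3)->N->(1,3) | ant1:(1,4)->N->(0,4)
  grid max=2 at (2,3)

(1,3) (0,4)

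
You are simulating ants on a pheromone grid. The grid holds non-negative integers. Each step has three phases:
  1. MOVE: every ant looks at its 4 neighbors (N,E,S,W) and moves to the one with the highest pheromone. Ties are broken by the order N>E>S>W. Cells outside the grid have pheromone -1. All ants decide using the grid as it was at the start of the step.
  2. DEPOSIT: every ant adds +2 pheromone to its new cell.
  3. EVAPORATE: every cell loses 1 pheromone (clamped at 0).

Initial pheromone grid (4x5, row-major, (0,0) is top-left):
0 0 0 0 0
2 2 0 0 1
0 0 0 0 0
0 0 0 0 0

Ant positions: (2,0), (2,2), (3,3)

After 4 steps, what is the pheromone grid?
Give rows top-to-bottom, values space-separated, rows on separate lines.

After step 1: ants at (1,0),(1,2),(2,3)
  0 0 0 0 0
  3 1 1 0 0
  0 0 0 1 0
  0 0 0 0 0
After step 2: ants at (1,1),(1,1),(1,3)
  0 0 0 0 0
  2 4 0 1 0
  0 0 0 0 0
  0 0 0 0 0
After step 3: ants at (1,0),(1,0),(0,3)
  0 0 0 1 0
  5 3 0 0 0
  0 0 0 0 0
  0 0 0 0 0
After step 4: ants at (1,1),(1,1),(0,4)
  0 0 0 0 1
  4 6 0 0 0
  0 0 0 0 0
  0 0 0 0 0

0 0 0 0 1
4 6 0 0 0
0 0 0 0 0
0 0 0 0 0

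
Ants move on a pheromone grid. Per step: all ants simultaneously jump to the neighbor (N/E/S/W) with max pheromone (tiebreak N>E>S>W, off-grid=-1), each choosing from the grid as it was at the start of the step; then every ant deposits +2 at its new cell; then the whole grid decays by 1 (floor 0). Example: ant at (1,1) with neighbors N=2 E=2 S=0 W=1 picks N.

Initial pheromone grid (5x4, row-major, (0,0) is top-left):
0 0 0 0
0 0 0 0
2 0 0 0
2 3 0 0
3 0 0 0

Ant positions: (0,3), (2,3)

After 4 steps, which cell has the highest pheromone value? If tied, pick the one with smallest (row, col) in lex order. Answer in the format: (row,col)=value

Step 1: ant0:(0,3)->S->(1,3) | ant1:(2,3)->N->(1,3)
  grid max=3 at (1,3)
Step 2: ant0:(1,3)->N->(0,3) | ant1:(1,3)->N->(0,3)
  grid max=3 at (0,3)
Step 3: ant0:(0,3)->S->(1,3) | ant1:(0,3)->S->(1,3)
  grid max=5 at (1,3)
Step 4: ant0:(1,3)->N->(0,3) | ant1:(1,3)->N->(0,3)
  grid max=5 at (0,3)
Final grid:
  0 0 0 5
  0 0 0 4
  0 0 0 0
  0 0 0 0
  0 0 0 0
Max pheromone 5 at (0,3)

Answer: (0,3)=5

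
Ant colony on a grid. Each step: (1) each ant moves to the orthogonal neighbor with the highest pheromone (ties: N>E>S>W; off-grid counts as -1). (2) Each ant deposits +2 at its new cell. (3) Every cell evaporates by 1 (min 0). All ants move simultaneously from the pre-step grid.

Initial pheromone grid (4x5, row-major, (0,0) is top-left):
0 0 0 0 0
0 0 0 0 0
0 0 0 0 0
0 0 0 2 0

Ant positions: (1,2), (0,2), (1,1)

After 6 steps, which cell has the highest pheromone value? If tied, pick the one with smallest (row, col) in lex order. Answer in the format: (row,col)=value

Step 1: ant0:(1,2)->N->(0,2) | ant1:(0,2)->E->(0,3) | ant2:(1,1)->N->(0,1)
  grid max=1 at (0,1)
Step 2: ant0:(0,2)->E->(0,3) | ant1:(0,3)->W->(0,2) | ant2:(0,1)->E->(0,2)
  grid max=4 at (0,2)
Step 3: ant0:(0,3)->W->(0,2) | ant1:(0,2)->E->(0,3) | ant2:(0,2)->E->(0,3)
  grid max=5 at (0,2)
Step 4: ant0:(0,2)->E->(0,3) | ant1:(0,3)->W->(0,2) | ant2:(0,3)->W->(0,2)
  grid max=8 at (0,2)
Step 5: ant0:(0,3)->W->(0,2) | ant1:(0,2)->E->(0,3) | ant2:(0,2)->E->(0,3)
  grid max=9 at (0,2)
Step 6: ant0:(0,2)->E->(0,3) | ant1:(0,3)->W->(0,2) | ant2:(0,3)->W->(0,2)
  grid max=12 at (0,2)
Final grid:
  0 0 12 10 0
  0 0 0 0 0
  0 0 0 0 0
  0 0 0 0 0
Max pheromone 12 at (0,2)

Answer: (0,2)=12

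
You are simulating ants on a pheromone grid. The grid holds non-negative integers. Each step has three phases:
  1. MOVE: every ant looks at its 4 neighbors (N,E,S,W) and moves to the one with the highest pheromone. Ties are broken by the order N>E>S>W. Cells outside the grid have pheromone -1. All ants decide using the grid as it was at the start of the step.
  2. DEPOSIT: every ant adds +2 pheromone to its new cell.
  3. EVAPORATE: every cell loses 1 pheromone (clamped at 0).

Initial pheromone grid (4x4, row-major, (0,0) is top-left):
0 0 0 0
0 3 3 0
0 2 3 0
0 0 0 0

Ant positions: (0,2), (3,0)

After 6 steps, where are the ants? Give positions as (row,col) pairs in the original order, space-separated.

Step 1: ant0:(0,2)->S->(1,2) | ant1:(3,0)->N->(2,0)
  grid max=4 at (1,2)
Step 2: ant0:(1,2)->S->(2,2) | ant1:(2,0)->E->(2,1)
  grid max=3 at (1,2)
Step 3: ant0:(2,2)->N->(1,2) | ant1:(2,1)->E->(2,2)
  grid max=4 at (1,2)
Step 4: ant0:(1,2)->S->(2,2) | ant1:(2,2)->N->(1,2)
  grid max=5 at (1,2)
Step 5: ant0:(2,2)->N->(1,2) | ant1:(1,2)->S->(2,2)
  grid max=6 at (1,2)
Step 6: ant0:(1,2)->S->(2,2) | ant1:(2,2)->N->(1,2)
  grid max=7 at (1,2)

(2,2) (1,2)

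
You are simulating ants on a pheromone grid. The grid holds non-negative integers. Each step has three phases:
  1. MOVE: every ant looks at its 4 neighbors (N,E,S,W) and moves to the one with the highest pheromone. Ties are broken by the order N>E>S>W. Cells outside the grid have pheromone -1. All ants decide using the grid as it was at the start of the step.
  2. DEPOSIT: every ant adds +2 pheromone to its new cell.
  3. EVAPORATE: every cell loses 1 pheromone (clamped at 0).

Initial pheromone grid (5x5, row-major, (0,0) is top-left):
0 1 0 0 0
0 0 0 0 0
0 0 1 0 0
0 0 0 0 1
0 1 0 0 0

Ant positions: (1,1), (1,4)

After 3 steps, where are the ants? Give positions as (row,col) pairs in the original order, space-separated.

Step 1: ant0:(1,1)->N->(0,1) | ant1:(1,4)->N->(0,4)
  grid max=2 at (0,1)
Step 2: ant0:(0,1)->E->(0,2) | ant1:(0,4)->S->(1,4)
  grid max=1 at (0,1)
Step 3: ant0:(0,2)->W->(0,1) | ant1:(1,4)->N->(0,4)
  grid max=2 at (0,1)

(0,1) (0,4)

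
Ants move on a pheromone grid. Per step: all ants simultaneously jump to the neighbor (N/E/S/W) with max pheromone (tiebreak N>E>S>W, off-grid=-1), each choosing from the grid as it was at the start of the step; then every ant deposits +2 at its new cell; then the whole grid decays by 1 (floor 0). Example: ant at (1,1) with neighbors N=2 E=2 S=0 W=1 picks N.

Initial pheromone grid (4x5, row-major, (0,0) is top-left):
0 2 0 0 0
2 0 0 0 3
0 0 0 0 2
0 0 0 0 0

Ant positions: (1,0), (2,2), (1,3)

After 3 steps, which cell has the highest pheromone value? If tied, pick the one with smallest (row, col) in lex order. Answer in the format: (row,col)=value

Step 1: ant0:(1,0)->N->(0,0) | ant1:(2,2)->N->(1,2) | ant2:(1,3)->E->(1,4)
  grid max=4 at (1,4)
Step 2: ant0:(0,0)->E->(0,1) | ant1:(1,2)->N->(0,2) | ant2:(1,4)->S->(2,4)
  grid max=3 at (1,4)
Step 3: ant0:(0,1)->E->(0,2) | ant1:(0,2)->W->(0,1) | ant2:(2,4)->N->(1,4)
  grid max=4 at (1,4)
Final grid:
  0 3 2 0 0
  0 0 0 0 4
  0 0 0 0 1
  0 0 0 0 0
Max pheromone 4 at (1,4)

Answer: (1,4)=4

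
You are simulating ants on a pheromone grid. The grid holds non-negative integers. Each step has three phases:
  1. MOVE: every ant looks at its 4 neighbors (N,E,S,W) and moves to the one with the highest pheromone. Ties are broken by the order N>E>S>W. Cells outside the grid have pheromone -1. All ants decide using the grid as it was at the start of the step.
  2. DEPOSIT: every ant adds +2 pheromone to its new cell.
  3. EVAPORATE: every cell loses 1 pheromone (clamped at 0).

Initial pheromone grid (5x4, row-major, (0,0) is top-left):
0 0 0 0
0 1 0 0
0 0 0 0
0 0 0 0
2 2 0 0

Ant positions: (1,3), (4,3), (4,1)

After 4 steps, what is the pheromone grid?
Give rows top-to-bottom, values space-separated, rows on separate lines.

After step 1: ants at (0,3),(3,3),(4,0)
  0 0 0 1
  0 0 0 0
  0 0 0 0
  0 0 0 1
  3 1 0 0
After step 2: ants at (1,3),(2,3),(4,1)
  0 0 0 0
  0 0 0 1
  0 0 0 1
  0 0 0 0
  2 2 0 0
After step 3: ants at (2,3),(1,3),(4,0)
  0 0 0 0
  0 0 0 2
  0 0 0 2
  0 0 0 0
  3 1 0 0
After step 4: ants at (1,3),(2,3),(4,1)
  0 0 0 0
  0 0 0 3
  0 0 0 3
  0 0 0 0
  2 2 0 0

0 0 0 0
0 0 0 3
0 0 0 3
0 0 0 0
2 2 0 0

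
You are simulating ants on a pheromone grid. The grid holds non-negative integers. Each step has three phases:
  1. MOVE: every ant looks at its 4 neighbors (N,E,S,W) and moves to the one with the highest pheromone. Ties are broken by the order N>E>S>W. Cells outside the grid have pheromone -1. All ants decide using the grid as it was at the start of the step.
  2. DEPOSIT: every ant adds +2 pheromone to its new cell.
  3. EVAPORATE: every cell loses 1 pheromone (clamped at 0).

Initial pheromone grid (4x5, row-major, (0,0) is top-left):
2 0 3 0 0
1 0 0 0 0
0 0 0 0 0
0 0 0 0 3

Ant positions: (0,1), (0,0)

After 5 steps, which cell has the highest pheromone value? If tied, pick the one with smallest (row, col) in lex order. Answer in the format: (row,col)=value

Step 1: ant0:(0,1)->E->(0,2) | ant1:(0,0)->S->(1,0)
  grid max=4 at (0,2)
Step 2: ant0:(0,2)->E->(0,3) | ant1:(1,0)->N->(0,0)
  grid max=3 at (0,2)
Step 3: ant0:(0,3)->W->(0,2) | ant1:(0,0)->S->(1,0)
  grid max=4 at (0,2)
Step 4: ant0:(0,2)->E->(0,3) | ant1:(1,0)->N->(0,0)
  grid max=3 at (0,2)
Step 5: ant0:(0,3)->W->(0,2) | ant1:(0,0)->S->(1,0)
  grid max=4 at (0,2)
Final grid:
  1 0 4 0 0
  2 0 0 0 0
  0 0 0 0 0
  0 0 0 0 0
Max pheromone 4 at (0,2)

Answer: (0,2)=4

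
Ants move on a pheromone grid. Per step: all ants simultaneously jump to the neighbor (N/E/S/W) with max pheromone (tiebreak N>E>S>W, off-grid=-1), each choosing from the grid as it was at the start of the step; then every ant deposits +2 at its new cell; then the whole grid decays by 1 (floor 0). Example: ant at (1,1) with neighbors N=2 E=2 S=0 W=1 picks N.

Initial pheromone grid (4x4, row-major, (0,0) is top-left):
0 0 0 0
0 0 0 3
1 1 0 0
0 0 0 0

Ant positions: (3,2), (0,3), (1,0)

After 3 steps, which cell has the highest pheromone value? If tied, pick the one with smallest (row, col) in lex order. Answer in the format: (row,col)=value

Step 1: ant0:(3,2)->N->(2,2) | ant1:(0,3)->S->(1,3) | ant2:(1,0)->S->(2,0)
  grid max=4 at (1,3)
Step 2: ant0:(2,2)->N->(1,2) | ant1:(1,3)->N->(0,3) | ant2:(2,0)->N->(1,0)
  grid max=3 at (1,3)
Step 3: ant0:(1,2)->E->(1,3) | ant1:(0,3)->S->(1,3) | ant2:(1,0)->S->(2,0)
  grid max=6 at (1,3)
Final grid:
  0 0 0 0
  0 0 0 6
  2 0 0 0
  0 0 0 0
Max pheromone 6 at (1,3)

Answer: (1,3)=6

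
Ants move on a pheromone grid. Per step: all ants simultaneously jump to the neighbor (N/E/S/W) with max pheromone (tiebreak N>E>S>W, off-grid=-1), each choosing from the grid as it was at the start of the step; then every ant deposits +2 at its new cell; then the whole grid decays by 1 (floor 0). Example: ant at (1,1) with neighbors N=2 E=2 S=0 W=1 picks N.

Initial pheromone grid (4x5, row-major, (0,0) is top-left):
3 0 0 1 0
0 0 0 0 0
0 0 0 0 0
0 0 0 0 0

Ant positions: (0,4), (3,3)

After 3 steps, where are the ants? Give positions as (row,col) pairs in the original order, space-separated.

Step 1: ant0:(0,4)->W->(0,3) | ant1:(3,3)->N->(2,3)
  grid max=2 at (0,0)
Step 2: ant0:(0,3)->E->(0,4) | ant1:(2,3)->N->(1,3)
  grid max=1 at (0,0)
Step 3: ant0:(0,4)->W->(0,3) | ant1:(1,3)->N->(0,3)
  grid max=4 at (0,3)

(0,3) (0,3)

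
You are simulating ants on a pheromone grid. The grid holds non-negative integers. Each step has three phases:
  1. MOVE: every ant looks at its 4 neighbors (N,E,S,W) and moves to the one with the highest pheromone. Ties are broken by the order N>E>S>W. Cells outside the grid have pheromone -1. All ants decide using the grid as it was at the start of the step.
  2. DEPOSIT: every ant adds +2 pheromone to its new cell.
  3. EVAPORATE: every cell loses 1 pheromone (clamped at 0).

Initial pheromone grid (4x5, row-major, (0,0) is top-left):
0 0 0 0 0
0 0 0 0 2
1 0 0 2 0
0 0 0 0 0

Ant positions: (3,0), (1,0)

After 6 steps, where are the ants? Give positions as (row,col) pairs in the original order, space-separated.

Step 1: ant0:(3,0)->N->(2,0) | ant1:(1,0)->S->(2,0)
  grid max=4 at (2,0)
Step 2: ant0:(2,0)->N->(1,0) | ant1:(2,0)->N->(1,0)
  grid max=3 at (1,0)
Step 3: ant0:(1,0)->S->(2,0) | ant1:(1,0)->S->(2,0)
  grid max=6 at (2,0)
Step 4: ant0:(2,0)->N->(1,0) | ant1:(2,0)->N->(1,0)
  grid max=5 at (1,0)
Step 5: ant0:(1,0)->S->(2,0) | ant1:(1,0)->S->(2,0)
  grid max=8 at (2,0)
Step 6: ant0:(2,0)->N->(1,0) | ant1:(2,0)->N->(1,0)
  grid max=7 at (1,0)

(1,0) (1,0)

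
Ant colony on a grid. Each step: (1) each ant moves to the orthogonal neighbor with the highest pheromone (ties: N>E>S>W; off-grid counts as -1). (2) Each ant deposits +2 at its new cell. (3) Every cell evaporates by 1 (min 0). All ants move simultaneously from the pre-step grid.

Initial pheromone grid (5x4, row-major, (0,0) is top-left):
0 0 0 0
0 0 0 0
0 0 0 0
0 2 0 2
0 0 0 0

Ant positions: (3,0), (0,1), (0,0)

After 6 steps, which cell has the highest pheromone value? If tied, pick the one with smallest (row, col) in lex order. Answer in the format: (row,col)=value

Answer: (0,1)=6

Derivation:
Step 1: ant0:(3,0)->E->(3,1) | ant1:(0,1)->E->(0,2) | ant2:(0,0)->E->(0,1)
  grid max=3 at (3,1)
Step 2: ant0:(3,1)->N->(2,1) | ant1:(0,2)->W->(0,1) | ant2:(0,1)->E->(0,2)
  grid max=2 at (0,1)
Step 3: ant0:(2,1)->S->(3,1) | ant1:(0,1)->E->(0,2) | ant2:(0,2)->W->(0,1)
  grid max=3 at (0,1)
Step 4: ant0:(3,1)->N->(2,1) | ant1:(0,2)->W->(0,1) | ant2:(0,1)->E->(0,2)
  grid max=4 at (0,1)
Step 5: ant0:(2,1)->S->(3,1) | ant1:(0,1)->E->(0,2) | ant2:(0,2)->W->(0,1)
  grid max=5 at (0,1)
Step 6: ant0:(3,1)->N->(2,1) | ant1:(0,2)->W->(0,1) | ant2:(0,1)->E->(0,2)
  grid max=6 at (0,1)
Final grid:
  0 6 6 0
  0 0 0 0
  0 1 0 0
  0 2 0 0
  0 0 0 0
Max pheromone 6 at (0,1)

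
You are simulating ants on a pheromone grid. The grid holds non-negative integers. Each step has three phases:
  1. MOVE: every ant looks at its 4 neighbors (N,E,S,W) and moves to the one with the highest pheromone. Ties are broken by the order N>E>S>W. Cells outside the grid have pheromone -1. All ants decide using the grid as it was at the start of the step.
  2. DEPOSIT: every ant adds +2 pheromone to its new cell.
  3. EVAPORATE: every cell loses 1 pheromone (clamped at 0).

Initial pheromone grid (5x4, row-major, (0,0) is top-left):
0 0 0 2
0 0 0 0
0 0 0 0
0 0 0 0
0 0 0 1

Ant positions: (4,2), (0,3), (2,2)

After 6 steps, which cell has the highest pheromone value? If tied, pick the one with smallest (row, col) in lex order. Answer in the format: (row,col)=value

Step 1: ant0:(4,2)->E->(4,3) | ant1:(0,3)->S->(1,3) | ant2:(2,2)->N->(1,2)
  grid max=2 at (4,3)
Step 2: ant0:(4,3)->N->(3,3) | ant1:(1,3)->N->(0,3) | ant2:(1,2)->E->(1,3)
  grid max=2 at (0,3)
Step 3: ant0:(3,3)->S->(4,3) | ant1:(0,3)->S->(1,3) | ant2:(1,3)->N->(0,3)
  grid max=3 at (0,3)
Step 4: ant0:(4,3)->N->(3,3) | ant1:(1,3)->N->(0,3) | ant2:(0,3)->S->(1,3)
  grid max=4 at (0,3)
Step 5: ant0:(3,3)->S->(4,3) | ant1:(0,3)->S->(1,3) | ant2:(1,3)->N->(0,3)
  grid max=5 at (0,3)
Step 6: ant0:(4,3)->N->(3,3) | ant1:(1,3)->N->(0,3) | ant2:(0,3)->S->(1,3)
  grid max=6 at (0,3)
Final grid:
  0 0 0 6
  0 0 0 6
  0 0 0 0
  0 0 0 1
  0 0 0 1
Max pheromone 6 at (0,3)

Answer: (0,3)=6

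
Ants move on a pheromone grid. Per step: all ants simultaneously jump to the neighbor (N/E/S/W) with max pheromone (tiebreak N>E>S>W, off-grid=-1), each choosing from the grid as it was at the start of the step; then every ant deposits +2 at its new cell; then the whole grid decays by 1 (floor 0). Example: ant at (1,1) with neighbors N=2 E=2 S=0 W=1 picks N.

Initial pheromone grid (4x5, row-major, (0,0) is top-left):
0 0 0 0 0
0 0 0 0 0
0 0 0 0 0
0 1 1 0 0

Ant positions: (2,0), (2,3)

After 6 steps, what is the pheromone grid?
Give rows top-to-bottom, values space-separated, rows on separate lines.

After step 1: ants at (1,0),(1,3)
  0 0 0 0 0
  1 0 0 1 0
  0 0 0 0 0
  0 0 0 0 0
After step 2: ants at (0,0),(0,3)
  1 0 0 1 0
  0 0 0 0 0
  0 0 0 0 0
  0 0 0 0 0
After step 3: ants at (0,1),(0,4)
  0 1 0 0 1
  0 0 0 0 0
  0 0 0 0 0
  0 0 0 0 0
After step 4: ants at (0,2),(1,4)
  0 0 1 0 0
  0 0 0 0 1
  0 0 0 0 0
  0 0 0 0 0
After step 5: ants at (0,3),(0,4)
  0 0 0 1 1
  0 0 0 0 0
  0 0 0 0 0
  0 0 0 0 0
After step 6: ants at (0,4),(0,3)
  0 0 0 2 2
  0 0 0 0 0
  0 0 0 0 0
  0 0 0 0 0

0 0 0 2 2
0 0 0 0 0
0 0 0 0 0
0 0 0 0 0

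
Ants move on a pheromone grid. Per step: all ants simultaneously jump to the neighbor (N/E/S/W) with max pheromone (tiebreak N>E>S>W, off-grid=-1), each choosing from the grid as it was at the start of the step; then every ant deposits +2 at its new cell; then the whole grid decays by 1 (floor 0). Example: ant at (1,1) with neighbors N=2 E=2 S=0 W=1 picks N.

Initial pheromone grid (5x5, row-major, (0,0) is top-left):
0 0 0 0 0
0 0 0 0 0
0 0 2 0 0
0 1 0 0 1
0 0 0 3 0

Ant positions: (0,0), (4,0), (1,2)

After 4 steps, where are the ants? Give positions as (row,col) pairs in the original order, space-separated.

Step 1: ant0:(0,0)->E->(0,1) | ant1:(4,0)->N->(3,0) | ant2:(1,2)->S->(2,2)
  grid max=3 at (2,2)
Step 2: ant0:(0,1)->E->(0,2) | ant1:(3,0)->N->(2,0) | ant2:(2,2)->N->(1,2)
  grid max=2 at (2,2)
Step 3: ant0:(0,2)->S->(1,2) | ant1:(2,0)->N->(1,0) | ant2:(1,2)->S->(2,2)
  grid max=3 at (2,2)
Step 4: ant0:(1,2)->S->(2,2) | ant1:(1,0)->N->(0,0) | ant2:(2,2)->N->(1,2)
  grid max=4 at (2,2)

(2,2) (0,0) (1,2)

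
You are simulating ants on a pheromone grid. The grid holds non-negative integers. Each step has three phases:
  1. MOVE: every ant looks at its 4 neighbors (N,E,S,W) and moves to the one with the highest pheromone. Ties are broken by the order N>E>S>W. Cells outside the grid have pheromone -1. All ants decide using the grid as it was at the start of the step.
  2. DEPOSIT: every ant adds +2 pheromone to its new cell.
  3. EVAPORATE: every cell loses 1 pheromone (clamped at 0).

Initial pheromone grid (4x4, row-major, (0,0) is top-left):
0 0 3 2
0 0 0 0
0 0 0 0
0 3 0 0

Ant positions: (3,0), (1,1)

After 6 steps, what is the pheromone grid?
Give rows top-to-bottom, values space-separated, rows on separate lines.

After step 1: ants at (3,1),(0,1)
  0 1 2 1
  0 0 0 0
  0 0 0 0
  0 4 0 0
After step 2: ants at (2,1),(0,2)
  0 0 3 0
  0 0 0 0
  0 1 0 0
  0 3 0 0
After step 3: ants at (3,1),(0,3)
  0 0 2 1
  0 0 0 0
  0 0 0 0
  0 4 0 0
After step 4: ants at (2,1),(0,2)
  0 0 3 0
  0 0 0 0
  0 1 0 0
  0 3 0 0
After step 5: ants at (3,1),(0,3)
  0 0 2 1
  0 0 0 0
  0 0 0 0
  0 4 0 0
After step 6: ants at (2,1),(0,2)
  0 0 3 0
  0 0 0 0
  0 1 0 0
  0 3 0 0

0 0 3 0
0 0 0 0
0 1 0 0
0 3 0 0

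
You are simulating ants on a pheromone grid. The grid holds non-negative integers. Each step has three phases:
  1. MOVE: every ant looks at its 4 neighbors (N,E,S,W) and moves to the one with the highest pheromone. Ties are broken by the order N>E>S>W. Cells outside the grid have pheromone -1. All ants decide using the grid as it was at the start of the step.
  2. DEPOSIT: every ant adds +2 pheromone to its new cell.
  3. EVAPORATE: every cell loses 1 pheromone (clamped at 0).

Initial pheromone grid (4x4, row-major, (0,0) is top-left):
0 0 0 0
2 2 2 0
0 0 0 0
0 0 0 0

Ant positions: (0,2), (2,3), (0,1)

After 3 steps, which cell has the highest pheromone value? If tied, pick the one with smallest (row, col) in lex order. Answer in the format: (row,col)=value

Answer: (1,1)=7

Derivation:
Step 1: ant0:(0,2)->S->(1,2) | ant1:(2,3)->N->(1,3) | ant2:(0,1)->S->(1,1)
  grid max=3 at (1,1)
Step 2: ant0:(1,2)->W->(1,1) | ant1:(1,3)->W->(1,2) | ant2:(1,1)->E->(1,2)
  grid max=6 at (1,2)
Step 3: ant0:(1,1)->E->(1,2) | ant1:(1,2)->W->(1,1) | ant2:(1,2)->W->(1,1)
  grid max=7 at (1,1)
Final grid:
  0 0 0 0
  0 7 7 0
  0 0 0 0
  0 0 0 0
Max pheromone 7 at (1,1)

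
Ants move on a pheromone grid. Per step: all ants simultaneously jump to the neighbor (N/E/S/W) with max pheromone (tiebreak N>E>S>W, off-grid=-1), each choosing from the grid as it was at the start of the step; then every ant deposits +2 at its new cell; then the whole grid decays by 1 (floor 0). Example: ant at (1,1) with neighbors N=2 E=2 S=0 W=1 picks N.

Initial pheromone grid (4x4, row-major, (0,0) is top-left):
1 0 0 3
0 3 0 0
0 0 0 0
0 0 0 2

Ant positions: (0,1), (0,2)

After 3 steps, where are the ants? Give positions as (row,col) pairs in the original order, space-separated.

Step 1: ant0:(0,1)->S->(1,1) | ant1:(0,2)->E->(0,3)
  grid max=4 at (0,3)
Step 2: ant0:(1,1)->N->(0,1) | ant1:(0,3)->S->(1,3)
  grid max=3 at (0,3)
Step 3: ant0:(0,1)->S->(1,1) | ant1:(1,3)->N->(0,3)
  grid max=4 at (0,3)

(1,1) (0,3)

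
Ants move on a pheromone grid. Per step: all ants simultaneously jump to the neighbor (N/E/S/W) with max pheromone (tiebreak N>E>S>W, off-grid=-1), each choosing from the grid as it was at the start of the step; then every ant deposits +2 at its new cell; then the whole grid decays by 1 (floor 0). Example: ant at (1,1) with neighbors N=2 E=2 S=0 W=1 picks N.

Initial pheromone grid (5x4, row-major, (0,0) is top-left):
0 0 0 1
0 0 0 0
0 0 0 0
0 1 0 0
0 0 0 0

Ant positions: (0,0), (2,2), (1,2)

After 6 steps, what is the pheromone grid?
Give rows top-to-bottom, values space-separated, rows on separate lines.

After step 1: ants at (0,1),(1,2),(0,2)
  0 1 1 0
  0 0 1 0
  0 0 0 0
  0 0 0 0
  0 0 0 0
After step 2: ants at (0,2),(0,2),(1,2)
  0 0 4 0
  0 0 2 0
  0 0 0 0
  0 0 0 0
  0 0 0 0
After step 3: ants at (1,2),(1,2),(0,2)
  0 0 5 0
  0 0 5 0
  0 0 0 0
  0 0 0 0
  0 0 0 0
After step 4: ants at (0,2),(0,2),(1,2)
  0 0 8 0
  0 0 6 0
  0 0 0 0
  0 0 0 0
  0 0 0 0
After step 5: ants at (1,2),(1,2),(0,2)
  0 0 9 0
  0 0 9 0
  0 0 0 0
  0 0 0 0
  0 0 0 0
After step 6: ants at (0,2),(0,2),(1,2)
  0 0 12 0
  0 0 10 0
  0 0 0 0
  0 0 0 0
  0 0 0 0

0 0 12 0
0 0 10 0
0 0 0 0
0 0 0 0
0 0 0 0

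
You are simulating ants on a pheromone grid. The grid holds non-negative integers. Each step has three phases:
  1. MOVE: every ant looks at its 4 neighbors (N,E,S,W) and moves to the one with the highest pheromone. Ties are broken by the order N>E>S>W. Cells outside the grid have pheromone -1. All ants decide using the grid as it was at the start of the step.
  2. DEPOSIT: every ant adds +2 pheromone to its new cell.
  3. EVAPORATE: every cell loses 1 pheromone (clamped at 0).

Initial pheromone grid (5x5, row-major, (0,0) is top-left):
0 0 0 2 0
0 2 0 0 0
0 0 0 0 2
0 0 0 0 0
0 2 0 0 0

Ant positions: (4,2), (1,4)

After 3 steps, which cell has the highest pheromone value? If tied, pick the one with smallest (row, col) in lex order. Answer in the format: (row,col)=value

Answer: (2,4)=3

Derivation:
Step 1: ant0:(4,2)->W->(4,1) | ant1:(1,4)->S->(2,4)
  grid max=3 at (2,4)
Step 2: ant0:(4,1)->N->(3,1) | ant1:(2,4)->N->(1,4)
  grid max=2 at (2,4)
Step 3: ant0:(3,1)->S->(4,1) | ant1:(1,4)->S->(2,4)
  grid max=3 at (2,4)
Final grid:
  0 0 0 0 0
  0 0 0 0 0
  0 0 0 0 3
  0 0 0 0 0
  0 3 0 0 0
Max pheromone 3 at (2,4)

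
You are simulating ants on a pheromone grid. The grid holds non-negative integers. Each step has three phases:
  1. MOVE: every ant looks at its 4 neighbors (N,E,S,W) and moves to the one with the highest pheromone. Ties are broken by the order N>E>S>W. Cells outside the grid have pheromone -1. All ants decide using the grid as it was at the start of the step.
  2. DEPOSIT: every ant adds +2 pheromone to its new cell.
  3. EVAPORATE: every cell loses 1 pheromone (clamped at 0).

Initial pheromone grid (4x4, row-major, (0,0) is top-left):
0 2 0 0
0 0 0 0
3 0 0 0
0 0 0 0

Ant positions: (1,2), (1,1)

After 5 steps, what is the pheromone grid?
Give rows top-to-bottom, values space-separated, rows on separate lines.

After step 1: ants at (0,2),(0,1)
  0 3 1 0
  0 0 0 0
  2 0 0 0
  0 0 0 0
After step 2: ants at (0,1),(0,2)
  0 4 2 0
  0 0 0 0
  1 0 0 0
  0 0 0 0
After step 3: ants at (0,2),(0,1)
  0 5 3 0
  0 0 0 0
  0 0 0 0
  0 0 0 0
After step 4: ants at (0,1),(0,2)
  0 6 4 0
  0 0 0 0
  0 0 0 0
  0 0 0 0
After step 5: ants at (0,2),(0,1)
  0 7 5 0
  0 0 0 0
  0 0 0 0
  0 0 0 0

0 7 5 0
0 0 0 0
0 0 0 0
0 0 0 0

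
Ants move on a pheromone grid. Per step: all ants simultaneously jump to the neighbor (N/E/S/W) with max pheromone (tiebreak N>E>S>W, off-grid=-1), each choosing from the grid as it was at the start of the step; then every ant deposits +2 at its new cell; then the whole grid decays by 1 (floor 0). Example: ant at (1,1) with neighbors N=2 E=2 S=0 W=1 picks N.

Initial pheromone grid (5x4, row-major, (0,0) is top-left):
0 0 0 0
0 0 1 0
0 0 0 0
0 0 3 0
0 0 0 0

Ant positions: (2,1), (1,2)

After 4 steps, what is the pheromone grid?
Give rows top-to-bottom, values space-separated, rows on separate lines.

After step 1: ants at (1,1),(0,2)
  0 0 1 0
  0 1 0 0
  0 0 0 0
  0 0 2 0
  0 0 0 0
After step 2: ants at (0,1),(0,3)
  0 1 0 1
  0 0 0 0
  0 0 0 0
  0 0 1 0
  0 0 0 0
After step 3: ants at (0,2),(1,3)
  0 0 1 0
  0 0 0 1
  0 0 0 0
  0 0 0 0
  0 0 0 0
After step 4: ants at (0,3),(0,3)
  0 0 0 3
  0 0 0 0
  0 0 0 0
  0 0 0 0
  0 0 0 0

0 0 0 3
0 0 0 0
0 0 0 0
0 0 0 0
0 0 0 0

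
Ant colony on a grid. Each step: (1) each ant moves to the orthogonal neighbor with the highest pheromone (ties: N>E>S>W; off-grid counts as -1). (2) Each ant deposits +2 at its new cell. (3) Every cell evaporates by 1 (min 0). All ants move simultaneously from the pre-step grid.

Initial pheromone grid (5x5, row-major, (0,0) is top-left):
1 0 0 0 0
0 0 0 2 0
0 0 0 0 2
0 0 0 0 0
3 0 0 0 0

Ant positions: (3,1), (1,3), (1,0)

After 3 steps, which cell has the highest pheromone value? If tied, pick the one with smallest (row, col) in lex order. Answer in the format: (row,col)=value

Answer: (0,1)=2

Derivation:
Step 1: ant0:(3,1)->N->(2,1) | ant1:(1,3)->N->(0,3) | ant2:(1,0)->N->(0,0)
  grid max=2 at (0,0)
Step 2: ant0:(2,1)->N->(1,1) | ant1:(0,3)->S->(1,3) | ant2:(0,0)->E->(0,1)
  grid max=2 at (1,3)
Step 3: ant0:(1,1)->N->(0,1) | ant1:(1,3)->N->(0,3) | ant2:(0,1)->S->(1,1)
  grid max=2 at (0,1)
Final grid:
  0 2 0 1 0
  0 2 0 1 0
  0 0 0 0 0
  0 0 0 0 0
  0 0 0 0 0
Max pheromone 2 at (0,1)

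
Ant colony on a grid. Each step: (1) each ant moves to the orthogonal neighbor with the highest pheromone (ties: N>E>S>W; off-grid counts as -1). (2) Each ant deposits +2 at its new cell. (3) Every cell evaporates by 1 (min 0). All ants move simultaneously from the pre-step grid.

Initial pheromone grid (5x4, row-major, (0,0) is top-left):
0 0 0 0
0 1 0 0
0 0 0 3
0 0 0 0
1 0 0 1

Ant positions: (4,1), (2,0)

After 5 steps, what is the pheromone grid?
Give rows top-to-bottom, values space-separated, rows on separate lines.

After step 1: ants at (4,0),(1,0)
  0 0 0 0
  1 0 0 0
  0 0 0 2
  0 0 0 0
  2 0 0 0
After step 2: ants at (3,0),(0,0)
  1 0 0 0
  0 0 0 0
  0 0 0 1
  1 0 0 0
  1 0 0 0
After step 3: ants at (4,0),(0,1)
  0 1 0 0
  0 0 0 0
  0 0 0 0
  0 0 0 0
  2 0 0 0
After step 4: ants at (3,0),(0,2)
  0 0 1 0
  0 0 0 0
  0 0 0 0
  1 0 0 0
  1 0 0 0
After step 5: ants at (4,0),(0,3)
  0 0 0 1
  0 0 0 0
  0 0 0 0
  0 0 0 0
  2 0 0 0

0 0 0 1
0 0 0 0
0 0 0 0
0 0 0 0
2 0 0 0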